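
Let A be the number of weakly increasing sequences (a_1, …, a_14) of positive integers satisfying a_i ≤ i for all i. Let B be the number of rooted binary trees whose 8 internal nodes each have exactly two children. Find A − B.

2673010

Such sub-staircase sequences of length n are counted by C_n; here n = 14. So A = C_14 = 2674440.
Full binary trees with n internal nodes are counted by C_n; here n = 8. So B = C_8 = 1430.
A − B = 2674440 − 1430 = 2673010.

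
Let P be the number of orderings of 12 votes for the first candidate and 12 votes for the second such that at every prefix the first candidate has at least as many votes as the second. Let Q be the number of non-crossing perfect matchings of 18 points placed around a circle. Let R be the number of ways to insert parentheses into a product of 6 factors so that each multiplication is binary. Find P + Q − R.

Ballot sequences with n votes each where one side never trails are Dyck words, counted by C_n; here n = 12. So P = C_12 = 208012.
Pairing 18 circle points by 9 non-crossing chords gives C_9 matchings. So Q = C_9 = 4862.
Ways to associate a product of 6 factors correspond to binary trees on 6 leaves, so the count is C_5. So R = C_5 = 42.
P + Q − R = 208012 + 4862 − 42 = 212832.

212832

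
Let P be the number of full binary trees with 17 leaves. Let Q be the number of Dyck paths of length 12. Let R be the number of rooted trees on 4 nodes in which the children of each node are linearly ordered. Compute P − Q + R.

Full binary trees with 17 leaves have 17−1 = 16 internal nodes, so there are C_16 of them. So P = C_16 = 35357670.
Paths of 6 up- and 6 down-steps that never dip below the axis are Dyck paths; their count is C_6. So Q = C_6 = 132.
A rooted plane tree on 4 nodes has 3 edges, and such trees are counted by C_3. So R = C_3 = 5.
P − Q + R = 35357670 − 132 + 5 = 35357543.

35357543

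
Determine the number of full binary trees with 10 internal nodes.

16796

Full binary trees with n internal nodes are counted by C_n; here n = 10.
C_10 = C(20,10)/11 = 184756/11 = 16796.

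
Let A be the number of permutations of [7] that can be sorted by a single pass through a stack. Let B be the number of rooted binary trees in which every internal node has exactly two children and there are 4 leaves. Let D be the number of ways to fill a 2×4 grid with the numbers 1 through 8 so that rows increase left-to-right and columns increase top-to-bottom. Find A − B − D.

410

Stack-sortable permutations are exactly the 231-avoiding ones, counted by C_n; here n = 7. So A = C_7 = 429.
A full binary tree with L leaves has L−1 internal nodes and is counted by C_{L−1}; L = 4 gives C_3. So B = C_3 = 5.
Standard Young tableaux of shape 2×n are counted by C_n; here n = 4. So D = C_4 = 14.
A − B − D = 429 − 5 − 14 = 410.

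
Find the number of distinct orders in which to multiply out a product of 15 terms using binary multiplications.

Parenthesizations of m factors correspond to full binary trees with m leaves, counted by C_{m−1}; m = 15 gives C_14.
C_14 = C(28,14)/15 = 40116600/15 = 2674440.

2674440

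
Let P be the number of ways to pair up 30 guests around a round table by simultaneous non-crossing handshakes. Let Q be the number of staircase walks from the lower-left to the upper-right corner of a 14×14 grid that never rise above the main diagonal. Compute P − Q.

Non-crossing handshake pairings of 2n people are counted by C_n; 30 people gives n = 15. So P = C_15 = 9694845.
Sub-diagonal monotone paths from (0,0) to (14,14) biject with Dyck paths of semilength 14, giving C_14. So Q = C_14 = 2674440.
P − Q = 9694845 − 2674440 = 7020405.

7020405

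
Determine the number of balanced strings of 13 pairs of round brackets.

742900

A balanced arrangement of 13 bracket pairs is a Dyck word of semilength 13, so the count is C_13.
C_13 = C(26,13)/14 = 10400600/14 = 742900.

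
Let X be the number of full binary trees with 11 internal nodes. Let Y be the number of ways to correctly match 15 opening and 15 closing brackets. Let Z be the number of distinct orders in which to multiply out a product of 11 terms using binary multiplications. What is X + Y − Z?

9736835

The number of full binary trees on 11 internal nodes is the Catalan number C_11. So X = C_11 = 58786.
With 15 pairs the number of balanced bracket strings is the Catalan number C_15. So Y = C_15 = 9694845.
Parenthesizations of m factors correspond to full binary trees with m leaves, counted by C_{m−1}; m = 11 gives C_10. So Z = C_10 = 16796.
X + Y − Z = 58786 + 9694845 − 16796 = 9736835.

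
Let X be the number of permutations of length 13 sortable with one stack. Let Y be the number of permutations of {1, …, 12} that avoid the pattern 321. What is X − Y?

Stack-sortable permutations are exactly the 231-avoiding ones, counted by C_n; here n = 13. So X = C_13 = 742900.
Permutations of [n] avoiding any single length-3 pattern are counted by C_n; here n = 12. So Y = C_12 = 208012.
X − Y = 742900 − 208012 = 534888.

534888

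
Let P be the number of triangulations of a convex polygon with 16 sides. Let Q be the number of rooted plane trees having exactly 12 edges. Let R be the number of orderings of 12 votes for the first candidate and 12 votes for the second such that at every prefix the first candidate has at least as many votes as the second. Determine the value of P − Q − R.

2258416

A convex 16-gon is triangulated into 14 triangles, and the number of such triangulations is the Catalan number C_{16−2} = C_14. So P = C_14 = 2674440.
A rooted plane tree with 12 edges has 13 nodes, and the count is C_12. So Q = C_12 = 208012.
Ballot sequences with n votes each where one side never trails are Dyck words, counted by C_n; here n = 12. So R = C_12 = 208012.
P − Q − R = 2674440 − 208012 − 208012 = 2258416.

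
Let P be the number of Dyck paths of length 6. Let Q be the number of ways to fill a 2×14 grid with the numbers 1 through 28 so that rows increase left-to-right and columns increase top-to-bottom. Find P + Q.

2674445

Dyck paths of semilength n (length 2n) are counted by C_n; here n = 3. So P = C_3 = 5.
By the hook-length formula (or a Dyck-path bijection), SYT of shape 2×14 number C_14. So Q = C_14 = 2674440.
P + Q = 5 + 2674440 = 2674445.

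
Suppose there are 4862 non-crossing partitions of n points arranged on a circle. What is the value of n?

9

Non-crossing partitions of [n] are counted by C_n, and C_9 = 4862.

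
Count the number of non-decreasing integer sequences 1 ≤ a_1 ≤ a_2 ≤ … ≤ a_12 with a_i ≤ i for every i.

208012

Such sub-staircase sequences of length n are counted by C_n; here n = 12.
C_12 = C(24,12)/13 = 2704156/13 = 208012.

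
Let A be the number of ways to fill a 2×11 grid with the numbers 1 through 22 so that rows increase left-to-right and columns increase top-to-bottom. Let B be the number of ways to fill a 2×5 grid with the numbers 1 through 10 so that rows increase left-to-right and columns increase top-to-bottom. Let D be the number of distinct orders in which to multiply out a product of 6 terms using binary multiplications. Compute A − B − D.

58702

Standard Young tableaux of shape 2×n are counted by C_n; here n = 11. So A = C_11 = 58786.
Standard Young tableaux of shape 2×n are counted by C_n; here n = 5. So B = C_5 = 42.
Ways to associate a product of 6 factors correspond to binary trees on 6 leaves, so the count is C_5. So D = C_5 = 42.
A − B − D = 58786 − 42 − 42 = 58702.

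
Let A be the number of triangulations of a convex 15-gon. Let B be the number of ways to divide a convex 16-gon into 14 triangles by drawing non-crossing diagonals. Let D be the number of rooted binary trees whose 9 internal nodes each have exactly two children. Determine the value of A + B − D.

A convex 15-gon is triangulated into 13 triangles, and the number of such triangulations is the Catalan number C_{15−2} = C_13. So A = C_13 = 742900.
Triangulations of a convex m-gon are counted by C_{m−2}; with m = 16 this is C_14. So B = C_14 = 2674440.
Full binary trees with n internal nodes are counted by C_n; here n = 9. So D = C_9 = 4862.
A + B − D = 742900 + 2674440 − 4862 = 3412478.

3412478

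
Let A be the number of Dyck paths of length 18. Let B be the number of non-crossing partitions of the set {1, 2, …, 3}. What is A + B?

Paths of 9 up- and 9 down-steps that never dip below the axis are Dyck paths; their count is C_9. So A = C_9 = 4862.
Non-crossing partitions of an n-element set are counted by C_n; here n = 3. So B = C_3 = 5.
A + B = 4862 + 5 = 4867.

4867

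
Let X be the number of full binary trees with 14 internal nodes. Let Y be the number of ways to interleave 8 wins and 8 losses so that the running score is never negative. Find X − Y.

Full binary trees with n internal nodes are counted by C_n; here n = 14. So X = C_14 = 2674440.
Reading a vote for the leader as '(' and for the other as ')' turns such a sequence into a balanced string of 8 pairs, so the count is C_8. So Y = C_8 = 1430.
X − Y = 2674440 − 1430 = 2673010.

2673010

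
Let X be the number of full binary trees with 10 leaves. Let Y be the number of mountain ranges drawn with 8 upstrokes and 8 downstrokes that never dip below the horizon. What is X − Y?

A full binary tree with L leaves has L−1 internal nodes and is counted by C_{L−1}; L = 10 gives C_9. So X = C_9 = 4862.
A Dyck path with 8 up-steps and 8 down-steps has semilength 8, so there are C_8 of them. So Y = C_8 = 1430.
X − Y = 4862 − 1430 = 3432.

3432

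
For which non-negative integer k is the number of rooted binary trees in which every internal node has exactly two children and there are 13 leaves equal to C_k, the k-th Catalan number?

12

A full binary tree with L leaves has L−1 internal nodes and is counted by C_{L−1}; L = 13 gives C_12.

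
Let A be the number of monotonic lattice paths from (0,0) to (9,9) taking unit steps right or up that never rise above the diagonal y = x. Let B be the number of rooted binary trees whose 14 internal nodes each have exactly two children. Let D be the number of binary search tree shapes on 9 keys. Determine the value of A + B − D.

2674440

Sub-diagonal monotone paths from (0,0) to (9,9) biject with Dyck paths of semilength 9, giving C_9. So A = C_9 = 4862.
Full binary trees with n internal nodes are counted by C_n; here n = 14. So B = C_14 = 2674440.
There are C_n binary search tree shapes on n keys; with n = 9 that is C_9. So D = C_9 = 4862.
A + B − D = 4862 + 2674440 − 4862 = 2674440.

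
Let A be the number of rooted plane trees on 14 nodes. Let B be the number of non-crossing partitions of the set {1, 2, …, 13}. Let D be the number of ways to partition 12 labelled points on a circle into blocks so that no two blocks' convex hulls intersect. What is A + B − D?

1277788

A rooted plane tree on 14 nodes has 13 edges, and such trees are counted by C_13. So A = C_13 = 742900.
The non-crossing partitions of [13] form a lattice of size C_13. So B = C_13 = 742900.
The non-crossing partitions of [12] form a lattice of size C_12. So D = C_12 = 208012.
A + B − D = 742900 + 742900 − 208012 = 1277788.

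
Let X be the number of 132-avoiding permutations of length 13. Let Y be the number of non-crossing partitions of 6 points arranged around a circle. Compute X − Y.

742768

Permutations of [n] avoiding any single length-3 pattern are counted by C_n; here n = 13. So X = C_13 = 742900.
Non-crossing partitions of an n-element set are counted by C_n; here n = 6. So Y = C_6 = 132.
X − Y = 742900 − 132 = 742768.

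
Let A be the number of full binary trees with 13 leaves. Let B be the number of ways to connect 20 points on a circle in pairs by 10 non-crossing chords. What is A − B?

Full binary trees with 13 leaves have 13−1 = 12 internal nodes, so there are C_12 of them. So A = C_12 = 208012.
Non-crossing perfect matchings of 2n points on a circle are counted by C_n; with 20 points, n = 10. So B = C_10 = 16796.
A − B = 208012 − 16796 = 191216.

191216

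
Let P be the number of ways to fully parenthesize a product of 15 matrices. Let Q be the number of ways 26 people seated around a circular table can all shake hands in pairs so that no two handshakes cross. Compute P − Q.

1931540

Ways to associate a product of 15 factors correspond to binary trees on 15 leaves, so the count is C_14. So P = C_14 = 2674440.
With 26 = 2·13 people, non-crossing handshake pairings are non-crossing perfect matchings on a circle, counted by C_13. So Q = C_13 = 742900.
P − Q = 2674440 − 742900 = 1931540.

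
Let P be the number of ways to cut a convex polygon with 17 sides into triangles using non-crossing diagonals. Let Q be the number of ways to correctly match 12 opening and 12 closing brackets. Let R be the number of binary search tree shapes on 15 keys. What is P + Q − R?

208012

Triangulations of a convex m-gon are counted by C_{m−2}; with m = 17 this is C_15. So P = C_15 = 9694845.
A balanced arrangement of 12 bracket pairs is a Dyck word of semilength 12, so the count is C_12. So Q = C_12 = 208012.
Rooted binary trees with 15 nodes (each child slot possibly empty) number C_15. So R = C_15 = 9694845.
P + Q − R = 9694845 + 208012 − 9694845 = 208012.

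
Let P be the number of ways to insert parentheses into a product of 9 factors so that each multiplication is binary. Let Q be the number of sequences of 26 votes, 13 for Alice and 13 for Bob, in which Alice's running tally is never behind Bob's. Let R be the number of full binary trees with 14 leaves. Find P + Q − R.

Bracketing 9 factors into binary products is counted by C_{9−1} = C_8. So P = C_8 = 1430.
Reading a vote for the leader as '(' and for the other as ')' turns such a sequence into a balanced string of 13 pairs, so the count is C_13. So Q = C_13 = 742900.
Full binary trees with 14 leaves have 14−1 = 13 internal nodes, so there are C_13 of them. So R = C_13 = 742900.
P + Q − R = 1430 + 742900 − 742900 = 1430.

1430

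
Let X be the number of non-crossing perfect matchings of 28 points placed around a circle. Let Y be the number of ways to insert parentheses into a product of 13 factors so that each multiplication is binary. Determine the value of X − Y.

2466428

Non-crossing perfect matchings of 2n points on a circle are counted by C_n; with 28 points, n = 14. So X = C_14 = 2674440.
Bracketing 13 factors into binary products is counted by C_{13−1} = C_12. So Y = C_12 = 208012.
X − Y = 2674440 − 208012 = 2466428.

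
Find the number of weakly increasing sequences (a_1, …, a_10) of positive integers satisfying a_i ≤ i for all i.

16796

Weakly increasing sequences with a_i ≤ i biject with Dyck paths of semilength 10, so there are C_10.
C_10 = C_9 · 2(2·9+1)/(9+2) = 4862 · 38/11 = 16796.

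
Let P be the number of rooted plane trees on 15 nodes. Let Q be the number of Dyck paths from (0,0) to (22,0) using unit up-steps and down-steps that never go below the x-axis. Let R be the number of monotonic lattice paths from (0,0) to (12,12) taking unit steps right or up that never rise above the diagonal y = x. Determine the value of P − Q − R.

2407642

Rooted ordered (plane) trees on m nodes have m−1 edges and are counted by C_{m−1}; m = 15 gives C_14. So P = C_14 = 2674440.
A Dyck path with 11 up-steps and 11 down-steps has semilength 11, so there are C_11 of them. So Q = C_11 = 58786.
Monotone paths in an n×n grid that stay weakly below the diagonal are counted by C_n; here n = 12. So R = C_12 = 208012.
P − Q − R = 2674440 − 58786 − 208012 = 2407642.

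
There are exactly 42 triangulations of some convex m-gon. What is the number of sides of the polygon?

Triangulations of a convex m-gon are counted by C_{m−2}. The Catalan number equal to 42 is C_5.
So m − 2 = 5, giving m = 7 sides.

7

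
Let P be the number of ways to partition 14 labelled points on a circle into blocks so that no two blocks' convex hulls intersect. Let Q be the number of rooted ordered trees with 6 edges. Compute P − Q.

The non-crossing partitions of [14] form a lattice of size C_14. So P = C_14 = 2674440.
A rooted plane tree with 6 edges has 7 nodes, and the count is C_6. So Q = C_6 = 132.
P − Q = 2674440 − 132 = 2674308.

2674308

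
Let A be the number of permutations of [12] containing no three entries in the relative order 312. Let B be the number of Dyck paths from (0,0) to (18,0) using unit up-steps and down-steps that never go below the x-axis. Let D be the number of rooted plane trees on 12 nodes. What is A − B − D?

144364

For any fixed pattern of length 3, the pattern-avoiding permutations of [12] number C_12. So A = C_12 = 208012.
Dyck paths of semilength n (length 2n) are counted by C_n; here n = 9. So B = C_9 = 4862.
A rooted plane tree on 12 nodes has 11 edges, and such trees are counted by C_11. So D = C_11 = 58786.
A − B − D = 208012 − 4862 − 58786 = 144364.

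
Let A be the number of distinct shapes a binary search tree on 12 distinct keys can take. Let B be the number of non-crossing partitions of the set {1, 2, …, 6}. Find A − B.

207880

Rooted binary trees with 12 nodes (each child slot possibly empty) number C_12. So A = C_12 = 208012.
The non-crossing partitions of [6] form a lattice of size C_6. So B = C_6 = 132.
A − B = 208012 − 132 = 207880.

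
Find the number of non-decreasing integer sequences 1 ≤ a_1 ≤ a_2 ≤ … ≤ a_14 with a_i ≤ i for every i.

Such sub-staircase sequences of length n are counted by C_n; here n = 14.
C_14 = C(28,14)/15 = 40116600/15 = 2674440.

2674440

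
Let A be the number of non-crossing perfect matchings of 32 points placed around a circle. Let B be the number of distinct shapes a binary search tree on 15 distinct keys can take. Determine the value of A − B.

Non-crossing perfect matchings of 2n points on a circle are counted by C_n; with 32 points, n = 16. So A = C_16 = 35357670.
Binary trees (left/right distinguished) on n nodes are counted by C_n; here n = 15. So B = C_15 = 9694845.
A − B = 35357670 − 9694845 = 25662825.

25662825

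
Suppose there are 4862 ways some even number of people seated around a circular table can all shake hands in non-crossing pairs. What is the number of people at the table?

Non-crossing handshake pairings of 2n people are counted by C_n, and C_9 = 4862.
So n = 9, and there are 2n = 18 people.

18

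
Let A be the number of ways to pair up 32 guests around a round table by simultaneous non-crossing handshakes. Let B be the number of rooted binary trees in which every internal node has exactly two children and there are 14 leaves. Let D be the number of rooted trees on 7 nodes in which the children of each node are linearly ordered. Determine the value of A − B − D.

34614638

Non-crossing handshake pairings of 2n people are counted by C_n; 32 people gives n = 16. So A = C_16 = 35357670.
A full binary tree with L leaves has L−1 internal nodes and is counted by C_{L−1}; L = 14 gives C_13. So B = C_13 = 742900.
Rooted ordered (plane) trees on m nodes have m−1 edges and are counted by C_{m−1}; m = 7 gives C_6. So D = C_6 = 132.
A − B − D = 35357670 − 742900 − 132 = 34614638.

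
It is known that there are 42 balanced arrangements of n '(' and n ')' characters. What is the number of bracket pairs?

Balanced strings of n bracket-pairs are counted by C_n, and C_5 = 42.

5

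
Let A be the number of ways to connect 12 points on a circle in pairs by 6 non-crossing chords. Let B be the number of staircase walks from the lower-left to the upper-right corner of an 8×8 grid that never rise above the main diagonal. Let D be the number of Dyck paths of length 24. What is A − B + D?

206714

Pairing 12 circle points by 6 non-crossing chords gives C_6 matchings. So A = C_6 = 132.
Monotone paths in an n×n grid that stay weakly below the diagonal are counted by C_n; here n = 8. So B = C_8 = 1430.
Dyck paths of semilength n (length 2n) are counted by C_n; here n = 12. So D = C_12 = 208012.
A − B + D = 132 − 1430 + 208012 = 206714.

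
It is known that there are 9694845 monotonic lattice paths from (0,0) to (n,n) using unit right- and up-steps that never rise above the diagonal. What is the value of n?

Such diagonal-avoiding paths in an n×n grid are counted by C_n; 9694845 = C_15.

15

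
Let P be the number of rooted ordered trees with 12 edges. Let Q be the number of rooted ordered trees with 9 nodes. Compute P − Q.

A rooted plane tree with 12 edges has 13 nodes, and the count is C_12. So P = C_12 = 208012.
A rooted plane tree on 9 nodes has 8 edges, and such trees are counted by C_8. So Q = C_8 = 1430.
P − Q = 208012 − 1430 = 206582.

206582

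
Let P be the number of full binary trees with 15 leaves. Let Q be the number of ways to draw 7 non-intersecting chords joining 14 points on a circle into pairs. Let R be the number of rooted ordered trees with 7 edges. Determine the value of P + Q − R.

2674440

A full binary tree with L leaves has L−1 internal nodes and is counted by C_{L−1}; L = 15 gives C_14. So P = C_14 = 2674440.
Pairing 14 circle points by 7 non-crossing chords gives C_7 matchings. So Q = C_7 = 429.
Rooted ordered trees with n edges are counted by C_n; here n = 7. So R = C_7 = 429.
P + Q − R = 2674440 + 429 − 429 = 2674440.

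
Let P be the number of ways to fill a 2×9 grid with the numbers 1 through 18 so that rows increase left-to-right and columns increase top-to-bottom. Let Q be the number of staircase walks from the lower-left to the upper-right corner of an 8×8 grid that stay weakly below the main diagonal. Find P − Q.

3432

Standard Young tableaux of shape 2×n are counted by C_n; here n = 9. So P = C_9 = 4862.
Monotone paths in an n×n grid that stay weakly below the diagonal are counted by C_n; here n = 8. So Q = C_8 = 1430.
P − Q = 4862 − 1430 = 3432.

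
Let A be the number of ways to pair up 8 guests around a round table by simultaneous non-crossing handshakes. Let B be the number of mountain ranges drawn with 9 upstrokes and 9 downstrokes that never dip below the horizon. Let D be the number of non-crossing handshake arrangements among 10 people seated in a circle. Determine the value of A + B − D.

With 8 = 2·4 people, non-crossing handshake pairings are non-crossing perfect matchings on a circle, counted by C_4. So A = C_4 = 14.
A Dyck path with 9 up-steps and 9 down-steps has semilength 9, so there are C_9 of them. So B = C_9 = 4862.
With 10 = 2·5 people, non-crossing handshake pairings are non-crossing perfect matchings on a circle, counted by C_5. So D = C_5 = 42.
A + B − D = 14 + 4862 − 42 = 4834.

4834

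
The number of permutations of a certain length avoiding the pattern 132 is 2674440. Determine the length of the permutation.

Permutations of [n] avoiding a fixed length-3 pattern are counted by C_n. Since C_14 = 2674440, the index is 14.

14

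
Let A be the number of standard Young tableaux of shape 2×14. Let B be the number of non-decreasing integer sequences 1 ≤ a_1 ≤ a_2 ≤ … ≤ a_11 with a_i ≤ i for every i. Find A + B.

By the hook-length formula (or a Dyck-path bijection), SYT of shape 2×14 number C_14. So A = C_14 = 2674440.
Such sub-staircase sequences of length n are counted by C_n; here n = 11. So B = C_11 = 58786.
A + B = 2674440 + 58786 = 2733226.

2733226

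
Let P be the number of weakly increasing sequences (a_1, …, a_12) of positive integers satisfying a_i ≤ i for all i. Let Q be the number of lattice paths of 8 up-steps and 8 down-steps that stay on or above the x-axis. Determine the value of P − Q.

Weakly increasing sequences with a_i ≤ i biject with Dyck paths of semilength 12, so there are C_12. So P = C_12 = 208012.
A Dyck path with 8 up-steps and 8 down-steps has semilength 8, so there are C_8 of them. So Q = C_8 = 1430.
P − Q = 208012 − 1430 = 206582.

206582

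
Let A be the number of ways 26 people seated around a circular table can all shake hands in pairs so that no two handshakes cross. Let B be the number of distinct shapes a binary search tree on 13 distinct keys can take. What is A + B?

1485800

Non-crossing handshake pairings of 2n people are counted by C_n; 26 people gives n = 13. So A = C_13 = 742900.
Binary trees (left/right distinguished) on n nodes are counted by C_n; here n = 13. So B = C_13 = 742900.
A + B = 742900 + 742900 = 1485800.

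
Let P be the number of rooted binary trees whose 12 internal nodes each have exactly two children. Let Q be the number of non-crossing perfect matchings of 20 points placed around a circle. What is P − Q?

The number of full binary trees on 12 internal nodes is the Catalan number C_12. So P = C_12 = 208012.
Pairing 20 circle points by 10 non-crossing chords gives C_10 matchings. So Q = C_10 = 16796.
P − Q = 208012 − 16796 = 191216.

191216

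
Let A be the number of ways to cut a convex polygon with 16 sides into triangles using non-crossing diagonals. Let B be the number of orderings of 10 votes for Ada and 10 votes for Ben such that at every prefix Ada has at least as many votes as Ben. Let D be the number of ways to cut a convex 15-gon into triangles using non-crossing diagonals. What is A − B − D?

1914744

Triangulations of a convex m-gon are counted by C_{m−2}; with m = 16 this is C_14. So A = C_14 = 2674440.
Reading a vote for the leader as '(' and for the other as ')' turns such a sequence into a balanced string of 10 pairs, so the count is C_10. So B = C_10 = 16796.
A convex 15-gon is triangulated into 13 triangles, and the number of such triangulations is the Catalan number C_{15−2} = C_13. So D = C_13 = 742900.
A − B − D = 2674440 − 16796 − 742900 = 1914744.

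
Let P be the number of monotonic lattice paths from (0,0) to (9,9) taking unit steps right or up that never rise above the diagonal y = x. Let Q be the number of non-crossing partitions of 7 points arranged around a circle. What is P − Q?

4433

Sub-diagonal monotone paths from (0,0) to (9,9) biject with Dyck paths of semilength 9, giving C_9. So P = C_9 = 4862.
The non-crossing partitions of [7] form a lattice of size C_7. So Q = C_7 = 429.
P − Q = 4862 − 429 = 4433.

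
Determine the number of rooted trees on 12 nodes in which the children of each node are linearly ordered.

58786

Rooted ordered (plane) trees on m nodes have m−1 edges and are counted by C_{m−1}; m = 12 gives C_11.
C_11 = 58786.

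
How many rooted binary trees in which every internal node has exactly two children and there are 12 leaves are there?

Full binary trees with 12 leaves have 12−1 = 11 internal nodes, so there are C_11 of them.
C_11 = C(22,11)/12 = 705432/12 = 58786.

58786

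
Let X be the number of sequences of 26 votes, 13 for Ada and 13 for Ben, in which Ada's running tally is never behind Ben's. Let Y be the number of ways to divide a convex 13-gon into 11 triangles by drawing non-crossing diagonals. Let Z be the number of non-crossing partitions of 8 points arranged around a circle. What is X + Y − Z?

800256

Reading a vote for the leader as '(' and for the other as ')' turns such a sequence into a balanced string of 13 pairs, so the count is C_13. So X = C_13 = 742900.
A convex 13-gon is triangulated into 11 triangles, and the number of such triangulations is the Catalan number C_{13−2} = C_11. So Y = C_11 = 58786.
Non-crossing partitions of an n-element set are counted by C_n; here n = 8. So Z = C_8 = 1430.
X + Y − Z = 742900 + 58786 − 1430 = 800256.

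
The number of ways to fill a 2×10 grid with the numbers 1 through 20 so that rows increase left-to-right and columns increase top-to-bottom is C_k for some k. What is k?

10

Standard Young tableaux of shape 2×n are counted by C_n; here n = 10.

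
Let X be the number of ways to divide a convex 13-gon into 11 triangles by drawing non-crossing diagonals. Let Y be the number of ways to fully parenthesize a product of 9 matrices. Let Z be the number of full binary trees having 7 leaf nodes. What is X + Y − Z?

60084

A convex 13-gon is triangulated into 11 triangles, and the number of such triangulations is the Catalan number C_{13−2} = C_11. So X = C_11 = 58786.
Ways to associate a product of 9 factors correspond to binary trees on 9 leaves, so the count is C_8. So Y = C_8 = 1430.
A full binary tree with L leaves has L−1 internal nodes and is counted by C_{L−1}; L = 7 gives C_6. So Z = C_6 = 132.
X + Y − Z = 58786 + 1430 − 132 = 60084.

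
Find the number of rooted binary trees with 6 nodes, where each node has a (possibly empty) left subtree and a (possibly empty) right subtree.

132

Binary trees (left/right distinguished) on n nodes are counted by C_n; here n = 6.
C_6 = C(12,6)/7 = 924/7 = 132.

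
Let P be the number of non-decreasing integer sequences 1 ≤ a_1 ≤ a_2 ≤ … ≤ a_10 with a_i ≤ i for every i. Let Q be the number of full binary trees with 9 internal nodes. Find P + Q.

Weakly increasing sequences with a_i ≤ i biject with Dyck paths of semilength 10, so there are C_10. So P = C_10 = 16796.
Full binary trees with n internal nodes are counted by C_n; here n = 9. So Q = C_9 = 4862.
P + Q = 16796 + 4862 = 21658.

21658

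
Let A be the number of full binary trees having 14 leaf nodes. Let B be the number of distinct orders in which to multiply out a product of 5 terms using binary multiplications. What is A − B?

742886

A full binary tree with L leaves has L−1 internal nodes and is counted by C_{L−1}; L = 14 gives C_13. So A = C_13 = 742900.
Parenthesizations of m factors correspond to full binary trees with m leaves, counted by C_{m−1}; m = 5 gives C_4. So B = C_4 = 14.
A − B = 742900 − 14 = 742886.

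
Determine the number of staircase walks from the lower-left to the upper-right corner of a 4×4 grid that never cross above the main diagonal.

14

Monotone paths in an n×n grid that stay weakly below the diagonal are counted by C_n; here n = 4.
C_4 = C(8,4)/5 = 70/5 = 14.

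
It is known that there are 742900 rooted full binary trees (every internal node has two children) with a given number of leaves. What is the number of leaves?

Full binary trees with L leaves are counted by C_{L−1}, and C_13 = 742900.
So the index is 13, and the number of leaves is 13 + 1 = 14.

14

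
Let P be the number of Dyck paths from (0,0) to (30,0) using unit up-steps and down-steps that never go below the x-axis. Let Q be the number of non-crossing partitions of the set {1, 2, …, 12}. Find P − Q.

Paths of 15 up- and 15 down-steps that never dip below the axis are Dyck paths; their count is C_15. So P = C_15 = 9694845.
The non-crossing partitions of [12] form a lattice of size C_12. So Q = C_12 = 208012.
P − Q = 9694845 − 208012 = 9486833.

9486833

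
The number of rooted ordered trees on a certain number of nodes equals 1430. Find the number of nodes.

Rooted ordered trees on m nodes are counted by C_{m−1}, and C_8 = 1430.
So the index is 8, and the number of nodes is 8 + 1 = 9.

9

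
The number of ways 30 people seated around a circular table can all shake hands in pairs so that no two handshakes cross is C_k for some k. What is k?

15

Non-crossing handshake pairings of 2n people are counted by C_n; 30 people gives n = 15.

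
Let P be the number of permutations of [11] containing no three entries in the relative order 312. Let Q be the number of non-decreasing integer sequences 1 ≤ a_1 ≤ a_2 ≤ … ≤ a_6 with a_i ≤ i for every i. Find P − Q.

58654

Permutations of [n] avoiding any single length-3 pattern are counted by C_n; here n = 11. So P = C_11 = 58786.
Such sub-staircase sequences of length n are counted by C_n; here n = 6. So Q = C_6 = 132.
P − Q = 58786 − 132 = 58654.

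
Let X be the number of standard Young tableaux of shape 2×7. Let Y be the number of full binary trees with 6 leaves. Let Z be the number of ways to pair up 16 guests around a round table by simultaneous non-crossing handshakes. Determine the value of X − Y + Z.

1817

Standard Young tableaux of shape 2×n are counted by C_n; here n = 7. So X = C_7 = 429.
Full binary trees with 6 leaves have 6−1 = 5 internal nodes, so there are C_5 of them. So Y = C_5 = 42.
Non-crossing handshake pairings of 2n people are counted by C_n; 16 people gives n = 8. So Z = C_8 = 1430.
X − Y + Z = 429 − 42 + 1430 = 1817.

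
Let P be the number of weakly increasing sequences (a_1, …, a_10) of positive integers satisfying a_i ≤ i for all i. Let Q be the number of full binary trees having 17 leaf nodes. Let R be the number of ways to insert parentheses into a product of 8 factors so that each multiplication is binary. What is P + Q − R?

Weakly increasing sequences with a_i ≤ i biject with Dyck paths of semilength 10, so there are C_10. So P = C_10 = 16796.
Full binary trees with 17 leaves have 17−1 = 16 internal nodes, so there are C_16 of them. So Q = C_16 = 35357670.
Bracketing 8 factors into binary products is counted by C_{8−1} = C_7. So R = C_7 = 429.
P + Q − R = 16796 + 35357670 − 429 = 35374037.

35374037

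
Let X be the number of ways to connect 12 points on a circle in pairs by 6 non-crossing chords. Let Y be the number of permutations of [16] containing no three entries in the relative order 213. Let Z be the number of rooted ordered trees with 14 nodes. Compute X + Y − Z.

Pairing 12 circle points by 6 non-crossing chords gives C_6 matchings. So X = C_6 = 132.
For any fixed pattern of length 3, the pattern-avoiding permutations of [16] number C_16. So Y = C_16 = 35357670.
A rooted plane tree on 14 nodes has 13 edges, and such trees are counted by C_13. So Z = C_13 = 742900.
X + Y − Z = 132 + 35357670 − 742900 = 34614902.

34614902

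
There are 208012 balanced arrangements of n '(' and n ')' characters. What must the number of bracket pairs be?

Balanced strings of n bracket-pairs are counted by C_n, and C_12 = 208012.

12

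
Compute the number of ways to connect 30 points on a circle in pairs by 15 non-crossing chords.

Non-crossing perfect matchings of 2n points on a circle are counted by C_n; with 30 points, n = 15.
C_15 = C(30,15)/16 = 155117520/16 = 9694845.

9694845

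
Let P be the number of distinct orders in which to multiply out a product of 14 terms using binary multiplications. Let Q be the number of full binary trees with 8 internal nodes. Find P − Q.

741470

Parenthesizations of m factors correspond to full binary trees with m leaves, counted by C_{m−1}; m = 14 gives C_13. So P = C_13 = 742900.
Full binary trees with n internal nodes are counted by C_n; here n = 8. So Q = C_8 = 1430.
P − Q = 742900 − 1430 = 741470.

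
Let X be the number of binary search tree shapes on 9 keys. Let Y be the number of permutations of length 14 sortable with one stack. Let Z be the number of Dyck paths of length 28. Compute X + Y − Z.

4862

There are C_n binary search tree shapes on n keys; with n = 9 that is C_9. So X = C_9 = 4862.
Stack-sortable permutations are exactly the 231-avoiding ones, counted by C_n; here n = 14. So Y = C_14 = 2674440.
A Dyck path with 14 up-steps and 14 down-steps has semilength 14, so there are C_14 of them. So Z = C_14 = 2674440.
X + Y − Z = 4862 + 2674440 − 2674440 = 4862.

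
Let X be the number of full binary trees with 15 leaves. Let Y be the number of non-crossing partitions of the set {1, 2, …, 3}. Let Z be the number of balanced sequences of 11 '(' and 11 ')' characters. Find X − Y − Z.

Full binary trees with 15 leaves have 15−1 = 14 internal nodes, so there are C_14 of them. So X = C_14 = 2674440.
Non-crossing partitions of an n-element set are counted by C_n; here n = 3. So Y = C_3 = 5.
Balanced strings of n pairs of brackets are counted by C_n; here n = 11. So Z = C_11 = 58786.
X − Y − Z = 2674440 − 5 − 58786 = 2615649.

2615649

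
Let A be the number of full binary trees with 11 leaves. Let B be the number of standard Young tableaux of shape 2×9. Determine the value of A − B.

Full binary trees with 11 leaves have 11−1 = 10 internal nodes, so there are C_10 of them. So A = C_10 = 16796.
By the hook-length formula (or a Dyck-path bijection), SYT of shape 2×9 number C_9. So B = C_9 = 4862.
A − B = 16796 − 4862 = 11934.

11934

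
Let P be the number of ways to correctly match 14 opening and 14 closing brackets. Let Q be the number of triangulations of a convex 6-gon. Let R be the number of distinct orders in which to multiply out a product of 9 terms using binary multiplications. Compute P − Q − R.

2672996

Balanced strings of n pairs of brackets are counted by C_n; here n = 14. So P = C_14 = 2674440.
A convex 6-gon is triangulated into 4 triangles, and the number of such triangulations is the Catalan number C_{6−2} = C_4. So Q = C_4 = 14.
Bracketing 9 factors into binary products is counted by C_{9−1} = C_8. So R = C_8 = 1430.
P − Q − R = 2674440 − 14 − 1430 = 2672996.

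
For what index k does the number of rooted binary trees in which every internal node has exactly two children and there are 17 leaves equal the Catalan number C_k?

Full binary trees with 17 leaves have 17−1 = 16 internal nodes, so there are C_16 of them.

16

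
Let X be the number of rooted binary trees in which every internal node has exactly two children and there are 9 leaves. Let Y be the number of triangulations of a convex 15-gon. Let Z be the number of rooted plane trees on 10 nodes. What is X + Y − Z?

739468

A full binary tree with L leaves has L−1 internal nodes and is counted by C_{L−1}; L = 9 gives C_8. So X = C_8 = 1430.
The number of triangulations of a 15-gon is the Catalan number C_13 (index = sides − 2). So Y = C_13 = 742900.
Rooted ordered (plane) trees on m nodes have m−1 edges and are counted by C_{m−1}; m = 10 gives C_9. So Z = C_9 = 4862.
X + Y − Z = 1430 + 742900 − 4862 = 739468.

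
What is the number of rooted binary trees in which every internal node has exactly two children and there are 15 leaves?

Full binary trees with 15 leaves have 15−1 = 14 internal nodes, so there are C_14 of them.
C_14 = 2674440.

2674440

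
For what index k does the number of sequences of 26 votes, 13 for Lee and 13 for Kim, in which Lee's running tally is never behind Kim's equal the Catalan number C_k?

Reading a vote for the leader as '(' and for the other as ')' turns such a sequence into a balanced string of 13 pairs, so the count is C_13.

13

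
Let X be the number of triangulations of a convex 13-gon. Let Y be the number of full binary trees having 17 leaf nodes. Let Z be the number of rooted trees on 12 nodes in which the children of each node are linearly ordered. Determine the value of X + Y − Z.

35357670

Triangulations of a convex m-gon are counted by C_{m−2}; with m = 13 this is C_11. So X = C_11 = 58786.
Full binary trees with 17 leaves have 17−1 = 16 internal nodes, so there are C_16 of them. So Y = C_16 = 35357670.
A rooted plane tree on 12 nodes has 11 edges, and such trees are counted by C_11. So Z = C_11 = 58786.
X + Y − Z = 58786 + 35357670 − 58786 = 35357670.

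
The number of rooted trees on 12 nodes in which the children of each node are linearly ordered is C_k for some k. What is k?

A rooted plane tree on 12 nodes has 11 edges, and such trees are counted by C_11.

11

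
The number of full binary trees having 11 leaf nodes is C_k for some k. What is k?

Full binary trees with 11 leaves have 11−1 = 10 internal nodes, so there are C_10 of them.

10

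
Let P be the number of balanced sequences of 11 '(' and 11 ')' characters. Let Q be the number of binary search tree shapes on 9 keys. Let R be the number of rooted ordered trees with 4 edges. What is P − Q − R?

53910

A balanced arrangement of 11 bracket pairs is a Dyck word of semilength 11, so the count is C_11. So P = C_11 = 58786.
Binary trees (left/right distinguished) on n nodes are counted by C_n; here n = 9. So Q = C_9 = 4862.
Rooted ordered trees with n edges are counted by C_n; here n = 4. So R = C_4 = 14.
P − Q − R = 58786 − 4862 − 14 = 53910.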